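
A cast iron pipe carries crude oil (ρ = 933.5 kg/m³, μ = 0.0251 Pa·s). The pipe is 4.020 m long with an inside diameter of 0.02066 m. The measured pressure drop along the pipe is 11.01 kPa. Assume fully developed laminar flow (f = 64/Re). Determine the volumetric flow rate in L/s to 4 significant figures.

Q ≈ 0.4879 L/s

For laminar flow, f = 64/Re with Re = ρVD/μ, so Darcy-Weisbach reduces to ΔP = 32μLV/D². Solving for V: V = ΔP·D²/(32μL) = 1.101e+04·(0.02066)²/(32·0.0251·4.02) = 1.455 m/s.
Check: Re = ρVD/μ = 933.5·1.455·0.02066/0.0251 = 1118 < 2300, so the laminar assumption holds.
Q = V·A = 1.455·(π/4·0.02066²) = 0.0004879 m³/s = 0.4879 L/s.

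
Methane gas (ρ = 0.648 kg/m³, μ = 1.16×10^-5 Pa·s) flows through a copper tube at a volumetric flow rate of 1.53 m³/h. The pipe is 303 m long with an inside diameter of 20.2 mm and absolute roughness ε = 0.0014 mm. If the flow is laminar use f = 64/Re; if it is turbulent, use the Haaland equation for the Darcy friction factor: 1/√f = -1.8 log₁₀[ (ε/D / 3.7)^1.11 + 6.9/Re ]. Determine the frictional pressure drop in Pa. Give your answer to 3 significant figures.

Q = 1.53 m³/h = 1.53/3600 = 0.000425 m³/s.
Cross-sectional area A = πD²/4 = π(0.0202)²/4 = 0.0003205 m²; mean velocity V = Q/A = 0.000425/0.0003205 = 1.326 m/s.
Reynolds number Re = ρVD/μ = 0.648 · 1.326 · 0.0202 / 1.16e-05 = 1496.
Re < 2300 → laminar flow, so f = 64/Re = 64/1496 = 0.04277 (the turbulent correlation is not needed).
Darcy-Weisbach: ΔP = f(L/D)(ρV²/2) = 0.04277·(303/0.0202)·(0.648·1.326²/2) = 0.04277·1.5e+04·0.5698 = 365.5 Pa.

ΔP ≈ 366 Pa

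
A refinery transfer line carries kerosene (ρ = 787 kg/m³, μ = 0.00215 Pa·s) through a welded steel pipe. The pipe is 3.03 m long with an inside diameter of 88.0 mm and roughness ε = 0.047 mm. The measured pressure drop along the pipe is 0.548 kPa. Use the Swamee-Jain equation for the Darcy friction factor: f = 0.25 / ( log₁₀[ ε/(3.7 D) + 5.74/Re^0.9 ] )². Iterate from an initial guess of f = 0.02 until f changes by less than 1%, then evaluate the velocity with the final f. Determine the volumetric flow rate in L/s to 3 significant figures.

Rearranging Darcy-Weisbach: V = √(2·ΔP·D/(f·L·ρ)). With ε/D = 4.7e-05/0.088 = 0.000534, iterate starting from f = 0.02:
  f = 0.02 → V = √(2·548·0.088/(0.02·3.03·787)) = 1.422 m/s; Re = ρVD/μ = 4.581e+04; f → 0.02307
  f = 0.02307 → V = 1.324 m/s; Re = 4.265e+04; f → 0.02336
  f = 0.02336 → V = 1.316 m/s; Re = 4.239e+04; f → 0.02338
Converged (Δf/f < 1%). With the final f = 0.02338: V = √(2·548·0.088/(0.02338·3.03·787)) = 1.315 m/s.
Q = V·A = 1.315·(π/4·0.088²) = 0.007999 m³/s = 8.00 L/s.

Q ≈ 8.00 L/s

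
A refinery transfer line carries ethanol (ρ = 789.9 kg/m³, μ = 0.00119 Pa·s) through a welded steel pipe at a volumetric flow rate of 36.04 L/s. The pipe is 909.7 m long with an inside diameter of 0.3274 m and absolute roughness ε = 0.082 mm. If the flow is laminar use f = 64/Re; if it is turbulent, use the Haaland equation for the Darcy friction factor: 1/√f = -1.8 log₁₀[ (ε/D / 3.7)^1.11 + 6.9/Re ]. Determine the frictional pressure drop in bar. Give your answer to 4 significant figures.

ΔP ≈ 0.03860 bar

Q = 36.04 L/s = 36.04/1000 = 0.03604 m³/s.
Cross-sectional area A = πD²/4 = π(0.3274)²/4 = 0.08419 m²; mean velocity V = Q/A = 0.03604/0.08419 = 0.4281 m/s.
Reynolds number Re = ρVD/μ = 789.9 · 0.4281 · 0.3274 / 0.00119 = 9.303e+04.
Re > 4000 → turbulent. Relative roughness ε/D = 8.2e-05/0.3274 = 0.00025. Haaland: 1/√f = -1.8 log₁₀[(0.00025/3.7)^1.11 + 6.9/9.303e+04] = -1.8 log₁₀[2.35e-05 + 7.42e-05] = 7.218, so f = 0.01919.
Darcy-Weisbach: ΔP = f(L/D)(ρV²/2) = 0.01919·(909.7/0.3274)·(789.9·0.4281²/2) = 0.01919·2779·72.38 = 3860 Pa.
ΔP = 3860 Pa = 0.03860 bar.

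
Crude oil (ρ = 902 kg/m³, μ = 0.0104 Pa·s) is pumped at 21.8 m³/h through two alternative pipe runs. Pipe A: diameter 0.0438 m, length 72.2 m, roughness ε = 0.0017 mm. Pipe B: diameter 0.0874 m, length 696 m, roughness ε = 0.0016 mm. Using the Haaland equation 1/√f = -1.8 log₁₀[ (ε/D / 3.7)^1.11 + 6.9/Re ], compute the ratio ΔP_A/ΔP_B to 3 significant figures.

ΔP_A/ΔP_B ≈ 2.72

Pipe A: V = Q/A = 0.006056/0.001507 = 4.019 m/s; Re = 1.527e+04; ε/D = 3.88e-05; Haaland → f = 0.02763; ΔP_A = f(L/D)(ρV²/2) = 3.318e+05 Pa.
Pipe B: V = Q/A = 0.006056/0.005999 = 1.009 m/s; Re = 7651; ε/D = 1.83e-05; Haaland → f = 0.0333; ΔP_B = f(L/D)(ρV²/2) = 1.219e+05 Pa.
ΔP_A/ΔP_B = 3.318e+05/1.219e+05 = 2.72.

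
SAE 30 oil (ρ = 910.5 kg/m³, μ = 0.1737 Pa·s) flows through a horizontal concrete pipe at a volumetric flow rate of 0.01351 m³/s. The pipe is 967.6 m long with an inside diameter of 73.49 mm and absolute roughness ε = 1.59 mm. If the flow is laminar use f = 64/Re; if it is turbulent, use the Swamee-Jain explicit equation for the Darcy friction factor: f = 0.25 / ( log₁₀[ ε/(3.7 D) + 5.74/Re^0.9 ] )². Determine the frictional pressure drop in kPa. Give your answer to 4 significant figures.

ΔP ≈ 3172 kPa

Cross-sectional area A = πD²/4 = π(0.07349)²/4 = 0.004242 m²; mean velocity V = Q/A = 0.01351/0.004242 = 3.185 m/s.
Reynolds number Re = ρVD/μ = 910.5 · 3.185 · 0.07349 / 0.174 = 1227.
Re < 2300 → laminar flow, so f = 64/Re = 64/1227 = 0.05216 (the turbulent correlation is not needed).
Darcy-Weisbach: ΔP = f(L/D)(ρV²/2) = 0.05216·(967.6/0.07349)·(910.5·3.185²/2) = 0.05216·1.317e+04·4618 = 3.172e+06 Pa.
ΔP = 3.172e+06 Pa = 3172 kPa.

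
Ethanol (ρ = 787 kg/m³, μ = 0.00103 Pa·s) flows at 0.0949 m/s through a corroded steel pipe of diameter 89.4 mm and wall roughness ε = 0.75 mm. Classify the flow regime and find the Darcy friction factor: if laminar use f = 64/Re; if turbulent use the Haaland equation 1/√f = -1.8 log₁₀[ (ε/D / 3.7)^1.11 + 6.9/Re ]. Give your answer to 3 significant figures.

Re = ρVD/μ = 787·0.0949·0.0894/0.00103 = 6482.
Re > 4000 → turbulent. ε/D = 0.00075/0.0894 = 0.00839; Haaland: 1/√f = -1.8 log₁₀[0.00116 + 0.00106] = 4.775, so f = 0.04386.

f ≈ 0.0439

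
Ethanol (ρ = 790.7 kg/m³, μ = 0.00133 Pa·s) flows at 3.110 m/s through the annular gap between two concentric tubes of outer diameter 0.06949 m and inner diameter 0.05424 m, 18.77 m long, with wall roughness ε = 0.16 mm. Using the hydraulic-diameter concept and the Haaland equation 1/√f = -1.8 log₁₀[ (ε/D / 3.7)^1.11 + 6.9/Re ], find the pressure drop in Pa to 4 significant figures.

Hydraulic diameter D_h = 4A/P = D_o - D_i = 0.06949 - 0.05424 = 0.01525 m.
Re = ρVD_h/μ = 790.7·3.11·0.01525/0.00133 = 2.82e+04.
ε/D_h = 0.00016/0.01525 = 0.0105; Haaland gives 1/√f = -1.8 log₁₀[0.00149+0.000245] = 4.971, so f = 0.04048.
ΔP = f(L/D_h)(ρV²/2) = 0.04048·18.77/0.01525·3824 = 1.905e+05 Pa.

ΔP ≈ 190500 Pa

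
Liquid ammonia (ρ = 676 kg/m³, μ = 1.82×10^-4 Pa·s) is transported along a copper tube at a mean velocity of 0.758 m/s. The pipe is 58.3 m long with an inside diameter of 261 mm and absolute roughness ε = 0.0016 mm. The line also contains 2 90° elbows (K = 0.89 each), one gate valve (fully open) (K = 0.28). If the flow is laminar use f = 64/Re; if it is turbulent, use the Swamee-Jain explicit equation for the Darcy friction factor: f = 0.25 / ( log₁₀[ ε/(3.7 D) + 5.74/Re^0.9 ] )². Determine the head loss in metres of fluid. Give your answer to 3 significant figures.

Reynolds number Re = ρVD/μ = 676 · 0.758 · 0.261 / 0.000182 = 7.348e+05.
Re > 4000 → turbulent. Relative roughness ε/D = 1.6e-06/0.261 = 6.13e-06. Swamee-Jain: f = 0.25/(log₁₀[6.13e-06/3.7 + 5.74/7.348e+05^0.9])² = 0.25/(log₁₀[1.66e-06 + 3.02e-05])² = 0.25/(-4.497)² = 0.01236.
Total minor-loss coefficient ΣK = 2·0.89 + 1·0.28 = 2.06.
ΔP = [f·L/D + ΣK]·(ρV²/2) = [0.01236·58.3/0.261 + 2.06]·(676·0.758²/2) = [2.761 + 2.06]·194.2 = 936.2 Pa.
Head loss h_f = ΔP/(ρg) = 936.2/(676·9.81) = 0.141 m.

h_f ≈ 0.141 m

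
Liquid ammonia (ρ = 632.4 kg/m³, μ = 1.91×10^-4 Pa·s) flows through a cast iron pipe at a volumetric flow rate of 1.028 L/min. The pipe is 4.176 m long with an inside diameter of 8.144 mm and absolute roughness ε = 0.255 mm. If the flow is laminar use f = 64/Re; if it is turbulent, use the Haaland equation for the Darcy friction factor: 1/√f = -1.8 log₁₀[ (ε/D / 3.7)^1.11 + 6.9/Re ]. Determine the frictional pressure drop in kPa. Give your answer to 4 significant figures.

Q = 1.028 L/min = 1.028/60000 = 1.713e-05 m³/s.
Cross-sectional area A = πD²/4 = π(0.008144)²/4 = 5.209e-05 m²; mean velocity V = Q/A = 1.713e-05/5.209e-05 = 0.3289 m/s.
Reynolds number Re = ρVD/μ = 632.4 · 0.3289 · 0.008144 / 0.000191 = 8869.
Re > 4000 → turbulent. Relative roughness ε/D = 0.000255/0.008144 = 0.0313. Haaland: 1/√f = -1.8 log₁₀[(0.0313/3.7)^1.11 + 6.9/8869] = -1.8 log₁₀[0.00501 + 0.000778] = 4.028, so f = 0.06164.
Darcy-Weisbach: ΔP = f(L/D)(ρV²/2) = 0.06164·(4.176/0.008144)·(632.4·0.3289²/2) = 0.06164·512.8·34.21 = 1081 Pa.
ΔP = 1081 Pa = 1.081 kPa.

ΔP ≈ 1.081 kPa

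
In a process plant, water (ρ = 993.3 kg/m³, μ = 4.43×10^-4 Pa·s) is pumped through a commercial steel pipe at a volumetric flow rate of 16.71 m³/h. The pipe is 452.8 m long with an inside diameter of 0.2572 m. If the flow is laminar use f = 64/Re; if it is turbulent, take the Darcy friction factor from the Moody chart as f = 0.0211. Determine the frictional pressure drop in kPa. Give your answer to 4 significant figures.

ΔP ≈ 0.1472 kPa

Q = 16.71 m³/h = 16.71/3600 = 0.004642 m³/s.
Cross-sectional area A = πD²/4 = π(0.2572)²/4 = 0.05196 m²; mean velocity V = Q/A = 0.004642/0.05196 = 0.08934 m/s.
Reynolds number Re = ρVD/μ = 993.3 · 0.08934 · 0.2572 / 0.000443 = 5.152e+04.
Re > 4000 → turbulent; use the Moody-chart value f = 0.0211.
Darcy-Weisbach: ΔP = f(L/D)(ρV²/2) = 0.0211·(452.8/0.2572)·(993.3·0.08934²/2) = 0.0211·1760·3.964 = 147.2 Pa.
ΔP = 147.2 Pa = 0.1472 kPa.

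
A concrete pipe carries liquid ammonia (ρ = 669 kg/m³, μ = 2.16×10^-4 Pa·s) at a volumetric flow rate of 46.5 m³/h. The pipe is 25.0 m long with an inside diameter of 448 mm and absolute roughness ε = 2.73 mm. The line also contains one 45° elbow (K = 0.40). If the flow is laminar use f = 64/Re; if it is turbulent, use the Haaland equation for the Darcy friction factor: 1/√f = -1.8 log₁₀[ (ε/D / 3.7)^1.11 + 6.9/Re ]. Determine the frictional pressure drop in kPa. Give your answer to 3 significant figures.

Q = 46.5 m³/h = 46.5/3600 = 0.01292 m³/s.
Cross-sectional area A = πD²/4 = π(0.448)²/4 = 0.1576 m²; mean velocity V = Q/A = 0.01292/0.1576 = 0.08194 m/s.
Reynolds number Re = ρVD/μ = 669 · 0.08194 · 0.448 / 0.000216 = 1.137e+05.
Re > 4000 → turbulent. Relative roughness ε/D = 0.00273/0.448 = 0.00609. Haaland: 1/√f = -1.8 log₁₀[(0.00609/3.7)^1.11 + 6.9/1.137e+05] = -1.8 log₁₀[0.000814 + 6.07e-05] = 5.505, so f = 0.033.
Total minor-loss coefficient ΣK = 1·0.4 = 0.4.
ΔP = [f·L/D + ΣK]·(ρV²/2) = [0.033·25/0.448 + 0.4]·(669·0.08194²/2) = [1.842 + 0.4]·2.246 = 5.034 Pa.
ΔP = 5.034 Pa = 0.00503 kPa.

ΔP ≈ 0.00503 kPa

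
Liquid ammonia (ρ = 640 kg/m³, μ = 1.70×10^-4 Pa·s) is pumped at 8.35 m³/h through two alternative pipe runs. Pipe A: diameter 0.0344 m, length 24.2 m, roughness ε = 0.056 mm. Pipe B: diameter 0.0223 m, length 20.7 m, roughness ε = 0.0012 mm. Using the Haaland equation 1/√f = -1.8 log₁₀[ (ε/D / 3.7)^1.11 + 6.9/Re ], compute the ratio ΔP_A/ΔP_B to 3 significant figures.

ΔP_A/ΔP_B ≈ 0.222

Pipe A: V = Q/A = 0.002319/0.0009294 = 2.496 m/s; Re = 3.232e+05; ε/D = 0.00163; Haaland → f = 0.0228; ΔP_A = f(L/D)(ρV²/2) = 3.197e+04 Pa.
Pipe B: V = Q/A = 0.002319/0.0003906 = 5.939 m/s; Re = 4.986e+05; ε/D = 5.38e-05; Haaland → f = 0.01373; ΔP_B = f(L/D)(ρV²/2) = 1.438e+05 Pa.
ΔP_A/ΔP_B = 3.197e+04/1.438e+05 = 0.222.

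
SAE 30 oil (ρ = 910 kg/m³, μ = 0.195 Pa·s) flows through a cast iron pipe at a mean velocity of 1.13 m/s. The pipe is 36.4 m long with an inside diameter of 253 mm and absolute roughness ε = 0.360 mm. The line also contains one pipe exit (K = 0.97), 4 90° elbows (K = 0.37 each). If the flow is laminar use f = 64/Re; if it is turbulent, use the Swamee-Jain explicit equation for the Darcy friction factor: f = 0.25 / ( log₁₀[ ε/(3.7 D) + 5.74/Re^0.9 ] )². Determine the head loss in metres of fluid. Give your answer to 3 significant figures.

Reynolds number Re = ρVD/μ = 910 · 1.13 · 0.253 / 0.195 = 1334.
Re < 2300 → laminar flow, so f = 64/Re = 64/1334 = 0.04797 (the turbulent correlation is not needed).
Total minor-loss coefficient ΣK = 1·0.97 + 4·0.37 = 2.45.
ΔP = [f·L/D + ΣK]·(ρV²/2) = [0.04797·36.4/0.253 + 2.45]·(910·1.13²/2) = [6.902 + 2.45]·581 = 5433 Pa.
Head loss h_f = ΔP/(ρg) = 5433/(910·9.81) = 0.609 m.

h_f ≈ 0.609 m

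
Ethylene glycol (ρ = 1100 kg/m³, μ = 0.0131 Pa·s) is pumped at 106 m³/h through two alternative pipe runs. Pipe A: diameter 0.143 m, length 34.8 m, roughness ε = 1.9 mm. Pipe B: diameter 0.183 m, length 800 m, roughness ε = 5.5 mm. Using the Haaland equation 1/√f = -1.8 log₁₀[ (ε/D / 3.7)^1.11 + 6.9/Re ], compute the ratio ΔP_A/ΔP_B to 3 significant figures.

ΔP_A/ΔP_B ≈ 0.111

Pipe A: V = Q/A = 0.02944/0.01606 = 1.833 m/s; Re = 2.201e+04; ε/D = 0.0133; Haaland → f = 0.044; ΔP_A = f(L/D)(ρV²/2) = 1.98e+04 Pa.
Pipe B: V = Q/A = 0.02944/0.0263 = 1.119 m/s; Re = 1.72e+04; ε/D = 0.0301; Haaland → f = 0.0591; ΔP_B = f(L/D)(ρV²/2) = 1.781e+05 Pa.
ΔP_A/ΔP_B = 1.98e+04/1.781e+05 = 0.111.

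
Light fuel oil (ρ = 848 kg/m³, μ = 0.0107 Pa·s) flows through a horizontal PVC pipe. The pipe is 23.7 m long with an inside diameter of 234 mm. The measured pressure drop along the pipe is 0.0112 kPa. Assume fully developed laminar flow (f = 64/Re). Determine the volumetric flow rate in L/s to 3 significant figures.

Q ≈ 3.25 L/s

For laminar flow, f = 64/Re with Re = ρVD/μ, so Darcy-Weisbach reduces to ΔP = 32μLV/D². Solving for V: V = ΔP·D²/(32μL) = 11.2·(0.234)²/(32·0.0107·23.7) = 0.07557 m/s.
Check: Re = ρVD/μ = 848·0.07557·0.234/0.0107 = 1402 < 2300, so the laminar assumption holds.
Q = V·A = 0.07557·(π/4·0.234²) = 0.00325 m³/s = 3.25 L/s.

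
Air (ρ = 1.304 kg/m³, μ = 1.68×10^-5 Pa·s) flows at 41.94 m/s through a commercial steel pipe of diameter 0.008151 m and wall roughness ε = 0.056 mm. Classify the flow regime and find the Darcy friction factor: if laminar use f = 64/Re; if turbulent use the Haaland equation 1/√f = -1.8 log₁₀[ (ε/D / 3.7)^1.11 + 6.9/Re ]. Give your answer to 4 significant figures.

f ≈ 0.03609

Re = ρVD/μ = 1.304·41.94·0.008151/1.68e-05 = 2.653e+04.
Re > 4000 → turbulent. ε/D = 5.6e-05/0.008151 = 0.00687; Haaland: 1/√f = -1.8 log₁₀[0.00093 + 0.00026] = 5.264, so f = 0.03609.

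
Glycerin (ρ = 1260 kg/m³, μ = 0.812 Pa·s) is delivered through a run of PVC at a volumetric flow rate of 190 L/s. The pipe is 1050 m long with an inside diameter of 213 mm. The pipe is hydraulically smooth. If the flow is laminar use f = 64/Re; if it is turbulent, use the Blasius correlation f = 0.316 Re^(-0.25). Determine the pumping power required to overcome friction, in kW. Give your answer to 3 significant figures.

Q = 190 L/s = 190/1000 = 0.19 m³/s.
Cross-sectional area A = πD²/4 = π(0.213)²/4 = 0.03563 m²; mean velocity V = Q/A = 0.19/0.03563 = 5.332 m/s.
Reynolds number Re = ρVD/μ = 1260 · 5.332 · 0.213 / 0.812 = 1762.
Re < 2300 → laminar flow, so f = 64/Re = 64/1762 = 0.03631 (the turbulent correlation is not needed).
Darcy-Weisbach: ΔP = f(L/D)(ρV²/2) = 0.03631·(1050/0.213)·(1260·5.332²/2) = 0.03631·4930·1.791e+04 = 3.207e+06 Pa.
Pumping power P = QΔP = 0.19·3.207e+06 = 609200 W = 609 kW.

P ≈ 609 kW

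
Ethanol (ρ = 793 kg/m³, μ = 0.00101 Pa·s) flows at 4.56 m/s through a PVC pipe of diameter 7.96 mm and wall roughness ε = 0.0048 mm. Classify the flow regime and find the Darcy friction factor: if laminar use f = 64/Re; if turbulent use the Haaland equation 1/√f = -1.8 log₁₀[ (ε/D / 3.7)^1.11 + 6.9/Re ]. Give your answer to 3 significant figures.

Re = ρVD/μ = 793·4.56·0.00796/0.00101 = 2.85e+04.
Re > 4000 → turbulent. ε/D = 4.8e-06/0.00796 = 0.000603; Haaland: 1/√f = -1.8 log₁₀[6.24e-05 + 0.000242] = 6.329, so f = 0.02496.

f ≈ 0.0250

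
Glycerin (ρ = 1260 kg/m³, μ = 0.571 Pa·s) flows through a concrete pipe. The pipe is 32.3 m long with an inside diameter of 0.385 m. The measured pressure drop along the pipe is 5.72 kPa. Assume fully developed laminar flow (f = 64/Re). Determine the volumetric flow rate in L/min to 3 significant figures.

Q ≈ 10000 L/min

For laminar flow, f = 64/Re with Re = ρVD/μ, so Darcy-Weisbach reduces to ΔP = 32μLV/D². Solving for V: V = ΔP·D²/(32μL) = 5720·(0.385)²/(32·0.571·32.3) = 1.437 m/s.
Check: Re = ρVD/μ = 1260·1.437·0.385/0.571 = 1220 < 2300, so the laminar assumption holds.
Q = V·A = 1.437·(π/4·0.385²) = 0.1672 m³/s = 10000 L/min.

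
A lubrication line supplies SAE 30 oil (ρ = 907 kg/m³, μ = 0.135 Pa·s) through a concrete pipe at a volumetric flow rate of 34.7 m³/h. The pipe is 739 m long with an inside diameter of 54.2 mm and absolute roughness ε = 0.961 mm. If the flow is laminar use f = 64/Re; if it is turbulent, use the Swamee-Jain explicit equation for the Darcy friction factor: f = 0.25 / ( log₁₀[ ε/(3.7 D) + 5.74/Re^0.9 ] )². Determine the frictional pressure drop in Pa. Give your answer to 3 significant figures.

ΔP ≈ 4.54×10^6 Pa

Q = 34.7 m³/h = 34.7/3600 = 0.009639 m³/s.
Cross-sectional area A = πD²/4 = π(0.0542)²/4 = 0.002307 m²; mean velocity V = Q/A = 0.009639/0.002307 = 4.178 m/s.
Reynolds number Re = ρVD/μ = 907 · 4.178 · 0.0542 / 0.135 = 1521.
Re < 2300 → laminar flow, so f = 64/Re = 64/1521 = 0.04207 (the turbulent correlation is not needed).
Darcy-Weisbach: ΔP = f(L/D)(ρV²/2) = 0.04207·(739/0.0542)·(907·4.178²/2) = 0.04207·1.363e+04·7915 = 4.54e+06 Pa.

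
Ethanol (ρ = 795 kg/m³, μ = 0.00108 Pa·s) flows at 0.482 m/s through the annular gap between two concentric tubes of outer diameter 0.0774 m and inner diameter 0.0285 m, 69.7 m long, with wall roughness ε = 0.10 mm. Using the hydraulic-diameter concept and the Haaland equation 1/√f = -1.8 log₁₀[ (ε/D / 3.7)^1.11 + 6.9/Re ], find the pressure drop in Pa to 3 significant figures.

Hydraulic diameter D_h = 4A/P = D_o - D_i = 0.0774 - 0.0285 = 0.0489 m.
Re = ρVD_h/μ = 795·0.482·0.0489/0.00108 = 1.735e+04.
ε/D_h = 0.0001/0.0489 = 0.00204; Haaland gives 1/√f = -1.8 log₁₀[0.000242+0.000398] = 5.749, so f = 0.03026.
ΔP = f(L/D_h)(ρV²/2) = 0.03026·69.7/0.0489·92.35 = 3983 Pa.

ΔP ≈ 3980 Pa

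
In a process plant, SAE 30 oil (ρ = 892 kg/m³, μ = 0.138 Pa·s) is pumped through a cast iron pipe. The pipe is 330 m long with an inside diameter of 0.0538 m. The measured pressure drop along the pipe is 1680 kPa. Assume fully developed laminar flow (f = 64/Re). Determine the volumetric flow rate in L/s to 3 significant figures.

For laminar flow, f = 64/Re with Re = ρVD/μ, so Darcy-Weisbach reduces to ΔP = 32μLV/D². Solving for V: V = ΔP·D²/(32μL) = 1.68e+06·(0.0538)²/(32·0.138·330) = 3.337 m/s.
Check: Re = ρVD/μ = 892·3.337·0.0538/0.138 = 1160 < 2300, so the laminar assumption holds.
Q = V·A = 3.337·(π/4·0.0538²) = 0.007586 m³/s = 7.59 L/s.

Q ≈ 7.59 L/s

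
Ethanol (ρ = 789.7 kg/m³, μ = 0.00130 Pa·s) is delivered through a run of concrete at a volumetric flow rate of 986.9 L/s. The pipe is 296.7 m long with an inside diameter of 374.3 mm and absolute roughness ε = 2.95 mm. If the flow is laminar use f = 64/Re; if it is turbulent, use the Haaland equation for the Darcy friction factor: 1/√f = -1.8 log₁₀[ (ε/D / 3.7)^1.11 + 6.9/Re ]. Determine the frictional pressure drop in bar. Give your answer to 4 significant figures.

Q = 986.9 L/s = 986.9/1000 = 0.9869 m³/s.
Cross-sectional area A = πD²/4 = π(0.3743)²/4 = 0.11 m²; mean velocity V = Q/A = 0.9869/0.11 = 8.969 m/s.
Reynolds number Re = ρVD/μ = 789.7 · 8.969 · 0.3743 / 0.0013 = 2.039e+06.
Re > 4000 → turbulent. Relative roughness ε/D = 0.00295/0.3743 = 0.00788. Haaland: 1/√f = -1.8 log₁₀[(0.00788/3.7)^1.11 + 6.9/2.039e+06] = -1.8 log₁₀[0.00108 + 3.38e-06] = 5.335, so f = 0.03513.
Darcy-Weisbach: ΔP = f(L/D)(ρV²/2) = 0.03513·(296.7/0.3743)·(789.7·8.969²/2) = 0.03513·792.7·3.176e+04 = 8.845e+05 Pa.
ΔP = 8.845e+05 Pa = 8.845 bar.

ΔP ≈ 8.845 bar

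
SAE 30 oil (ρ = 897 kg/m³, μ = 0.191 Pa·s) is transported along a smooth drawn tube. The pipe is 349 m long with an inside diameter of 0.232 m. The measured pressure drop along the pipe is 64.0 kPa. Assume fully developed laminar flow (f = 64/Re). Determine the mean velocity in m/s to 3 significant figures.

For laminar flow, f = 64/Re with Re = ρVD/μ, so Darcy-Weisbach reduces to ΔP = 32μLV/D². Solving for V: V = ΔP·D²/(32μL) = 6.4e+04·(0.232)²/(32·0.191·349) = 1.615 m/s.
Check: Re = ρVD/μ = 897·1.615·0.232/0.191 = 1760 < 2300, so the laminar assumption holds.

V ≈ 1.61 m/s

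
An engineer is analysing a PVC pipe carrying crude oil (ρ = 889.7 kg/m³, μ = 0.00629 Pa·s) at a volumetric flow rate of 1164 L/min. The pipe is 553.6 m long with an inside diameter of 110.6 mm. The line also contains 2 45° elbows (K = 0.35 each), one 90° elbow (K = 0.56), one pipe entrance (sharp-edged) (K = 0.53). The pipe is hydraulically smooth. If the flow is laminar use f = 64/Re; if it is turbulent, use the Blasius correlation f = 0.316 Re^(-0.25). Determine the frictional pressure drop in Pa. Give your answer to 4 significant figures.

Q = 1164 L/min = 1164/60000 = 0.0194 m³/s.
Cross-sectional area A = πD²/4 = π(0.1106)²/4 = 0.009607 m²; mean velocity V = Q/A = 0.0194/0.009607 = 2.019 m/s.
Reynolds number Re = ρVD/μ = 889.7 · 2.019 · 0.1106 / 0.00629 = 3.159e+04.
Re > 4000 → turbulent. Smooth-pipe (Blasius): f = 0.316 Re^(-0.25) = 0.316/(3.159e+04)^0.25 = 0.0237.
Total minor-loss coefficient ΣK = 2·0.35 + 1·0.56 + 1·0.53 = 1.79.
ΔP = [f·L/D + ΣK]·(ρV²/2) = [0.0237·553.6/0.1106 + 1.79]·(889.7·2.019²/2) = [118.6 + 1.79]·1814 = 2.185e+05 Pa.

ΔP ≈ 218500 Pa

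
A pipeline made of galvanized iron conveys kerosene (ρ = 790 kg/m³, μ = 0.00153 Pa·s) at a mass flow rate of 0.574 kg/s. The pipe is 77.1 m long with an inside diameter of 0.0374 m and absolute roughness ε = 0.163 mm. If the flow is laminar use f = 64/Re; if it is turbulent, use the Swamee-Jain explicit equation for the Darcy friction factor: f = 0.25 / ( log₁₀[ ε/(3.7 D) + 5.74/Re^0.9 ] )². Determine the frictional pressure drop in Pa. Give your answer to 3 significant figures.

A = πD²/4 = π(0.0374)²/4 = 0.001099 m²; mean velocity V = ṁ/(ρA) = 0.574/(790 · 0.001099) = 0.6614 m/s.
Reynolds number Re = ρVD/μ = 790 · 0.6614 · 0.0374 / 0.00153 = 1.277e+04.
Re > 4000 → turbulent. Relative roughness ε/D = 0.000163/0.0374 = 0.00436. Swamee-Jain: f = 0.25/(log₁₀[0.00436/3.7 + 5.74/1.277e+04^0.9])² = 0.25/(log₁₀[0.00118 + 0.00116])² = 0.25/(-2.632)² = 0.0361.
Darcy-Weisbach: ΔP = f(L/D)(ρV²/2) = 0.0361·(77.1/0.0374)·(790·0.6614²/2) = 0.0361·2061·172.8 = 1.286e+04 Pa.

ΔP ≈ 12900 Pa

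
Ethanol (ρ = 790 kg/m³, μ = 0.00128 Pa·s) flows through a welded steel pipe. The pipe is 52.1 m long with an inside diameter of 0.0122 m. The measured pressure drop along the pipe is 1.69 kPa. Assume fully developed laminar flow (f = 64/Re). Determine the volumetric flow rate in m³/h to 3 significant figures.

For laminar flow, f = 64/Re with Re = ρVD/μ, so Darcy-Weisbach reduces to ΔP = 32μLV/D². Solving for V: V = ΔP·D²/(32μL) = 1690·(0.0122)²/(32·0.00128·52.1) = 0.1179 m/s.
Check: Re = ρVD/μ = 790·0.1179·0.0122/0.00128 = 887.5 < 2300, so the laminar assumption holds.
Q = V·A = 0.1179·(π/4·0.0122²) = 1.378e-05 m³/s = 0.0496 m³/h.

Q ≈ 0.0496 m³/h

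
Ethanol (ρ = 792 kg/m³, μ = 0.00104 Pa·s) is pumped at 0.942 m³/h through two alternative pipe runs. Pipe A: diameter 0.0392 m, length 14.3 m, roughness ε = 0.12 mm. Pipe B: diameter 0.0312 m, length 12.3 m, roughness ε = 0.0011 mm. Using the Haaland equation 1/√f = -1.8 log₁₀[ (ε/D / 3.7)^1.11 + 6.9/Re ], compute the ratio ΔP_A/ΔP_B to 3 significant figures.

ΔP_A/ΔP_B ≈ 0.434

Pipe A: V = Q/A = 0.0002617/0.001207 = 0.2168 m/s; Re = 6472; ε/D = 0.00306; Haaland → f = 0.03826; ΔP_A = f(L/D)(ρV²/2) = 259.8 Pa.
Pipe B: V = Q/A = 0.0002617/0.0007645 = 0.3423 m/s; Re = 8132; ε/D = 3.53e-05; Haaland → f = 0.03275; ΔP_B = f(L/D)(ρV²/2) = 598.9 Pa.
ΔP_A/ΔP_B = 259.8/598.9 = 0.434.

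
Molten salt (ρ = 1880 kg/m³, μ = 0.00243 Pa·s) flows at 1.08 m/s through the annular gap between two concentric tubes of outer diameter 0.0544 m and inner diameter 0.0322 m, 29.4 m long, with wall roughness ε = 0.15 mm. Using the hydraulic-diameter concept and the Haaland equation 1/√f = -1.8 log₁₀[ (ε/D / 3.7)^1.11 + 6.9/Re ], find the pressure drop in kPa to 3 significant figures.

ΔP ≈ 53.6 kPa

Hydraulic diameter D_h = 4A/P = D_o - D_i = 0.0544 - 0.0322 = 0.0222 m.
Re = ρVD_h/μ = 1880·1.08·0.0222/0.00243 = 1.855e+04.
ε/D_h = 0.00015/0.0222 = 0.00676; Haaland gives 1/√f = -1.8 log₁₀[0.000913+0.000372] = 5.204, so f = 0.03692.
ΔP = f(L/D_h)(ρV²/2) = 0.03692·29.4/0.0222·1096 = 5.361e+04 Pa.
ΔP = 53.6 kPa.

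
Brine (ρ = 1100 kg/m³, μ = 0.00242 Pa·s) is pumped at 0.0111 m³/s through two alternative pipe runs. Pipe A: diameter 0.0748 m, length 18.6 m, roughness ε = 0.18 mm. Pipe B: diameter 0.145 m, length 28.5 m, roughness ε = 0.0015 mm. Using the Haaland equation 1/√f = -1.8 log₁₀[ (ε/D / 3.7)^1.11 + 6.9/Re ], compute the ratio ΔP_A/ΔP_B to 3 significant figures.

Pipe A: V = Q/A = 0.0111/0.004394 = 2.526 m/s; Re = 8.588e+04; ε/D = 0.00241; Haaland → f = 0.02622; ΔP_A = f(L/D)(ρV²/2) = 2.288e+04 Pa.
Pipe B: V = Q/A = 0.0111/0.01651 = 0.6722 m/s; Re = 4.43e+04; ε/D = 1.03e-05; Haaland → f = 0.02131; ΔP_B = f(L/D)(ρV²/2) = 1041 Pa.
ΔP_A/ΔP_B = 2.288e+04/1041 = 22.0.

ΔP_A/ΔP_B ≈ 22.0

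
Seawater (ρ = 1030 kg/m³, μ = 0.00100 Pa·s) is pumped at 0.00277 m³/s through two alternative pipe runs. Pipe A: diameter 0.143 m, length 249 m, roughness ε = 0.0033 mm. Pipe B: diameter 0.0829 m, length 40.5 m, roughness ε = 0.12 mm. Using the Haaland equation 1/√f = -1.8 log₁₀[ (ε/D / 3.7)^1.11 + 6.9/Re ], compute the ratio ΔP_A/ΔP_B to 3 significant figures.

ΔP_A/ΔP_B ≈ 0.386

Pipe A: V = Q/A = 0.00277/0.01606 = 0.1725 m/s; Re = 2.54e+04; ε/D = 2.31e-05; Haaland → f = 0.02431; ΔP_A = f(L/D)(ρV²/2) = 648.4 Pa.
Pipe B: V = Q/A = 0.00277/0.005398 = 0.5132 m/s; Re = 4.382e+04; ε/D = 0.00145; Haaland → f = 0.02532; ΔP_B = f(L/D)(ρV²/2) = 1678 Pa.
ΔP_A/ΔP_B = 648.4/1678 = 0.386.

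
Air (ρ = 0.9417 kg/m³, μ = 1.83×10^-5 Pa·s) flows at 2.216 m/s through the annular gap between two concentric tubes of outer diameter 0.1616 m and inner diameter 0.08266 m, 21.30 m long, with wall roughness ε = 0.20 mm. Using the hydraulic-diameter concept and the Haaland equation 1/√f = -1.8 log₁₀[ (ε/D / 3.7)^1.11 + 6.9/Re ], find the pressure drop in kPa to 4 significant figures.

Hydraulic diameter D_h = 4A/P = D_o - D_i = 0.1616 - 0.08266 = 0.07894 m.
Re = ρVD_h/μ = 0.9417·2.216·0.07894/1.83e-05 = 9002.
ε/D_h = 0.0002/0.07894 = 0.00253; Haaland gives 1/√f = -1.8 log₁₀[0.000307+0.000767] = 5.344, so f = 0.03501.
ΔP = f(L/D_h)(ρV²/2) = 0.03501·21.3/0.07894·2.312 = 21.84 Pa.
ΔP = 0.02184 kPa.

ΔP ≈ 0.02184 kPa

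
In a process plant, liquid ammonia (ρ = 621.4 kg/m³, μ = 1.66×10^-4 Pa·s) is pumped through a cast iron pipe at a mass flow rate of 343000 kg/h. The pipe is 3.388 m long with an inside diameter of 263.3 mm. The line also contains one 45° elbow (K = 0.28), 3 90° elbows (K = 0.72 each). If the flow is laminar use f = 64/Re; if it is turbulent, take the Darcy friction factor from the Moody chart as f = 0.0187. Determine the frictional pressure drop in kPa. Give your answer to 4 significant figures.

ΔP ≈ 6.604 kPa

ṁ = 343000 kg/h = 343000/3600 = 95.28 kg/s.
A = πD²/4 = π(0.2633)²/4 = 0.05445 m²; mean velocity V = ṁ/(ρA) = 95.28/(621.4 · 0.05445) = 2.816 m/s.
Reynolds number Re = ρVD/μ = 621.4 · 2.816 · 0.2633 / 0.000166 = 2.776e+06.
Re > 4000 → turbulent; use the Moody-chart value f = 0.0187.
Total minor-loss coefficient ΣK = 1·0.28 + 3·0.72 = 2.44.
ΔP = [f·L/D + ΣK]·(ρV²/2) = [0.0187·3.388/0.2633 + 2.44]·(621.4·2.816²/2) = [0.2406 + 2.44]·2464 = 6604 Pa.
ΔP = 6604 Pa = 6.604 kPa.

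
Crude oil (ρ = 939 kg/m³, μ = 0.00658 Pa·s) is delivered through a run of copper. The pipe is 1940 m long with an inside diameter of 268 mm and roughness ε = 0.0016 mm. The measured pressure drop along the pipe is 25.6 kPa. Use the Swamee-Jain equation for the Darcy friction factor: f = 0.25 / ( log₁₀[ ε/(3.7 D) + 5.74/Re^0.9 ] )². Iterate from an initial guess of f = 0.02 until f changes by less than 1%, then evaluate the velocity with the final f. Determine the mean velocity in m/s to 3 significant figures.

Rearranging Darcy-Weisbach: V = √(2·ΔP·D/(f·L·ρ)). With ε/D = 1.6e-06/0.268 = 5.97e-06, iterate starting from f = 0.02:
  f = 0.02 → V = √(2·2.56e+04·0.268/(0.02·1940·939)) = 0.6137 m/s; Re = ρVD/μ = 2.347e+04; f → 0.02482
  f = 0.02482 → V = 0.5509 m/s; Re = 2.107e+04; f → 0.0255
  f = 0.0255 → V = 0.5435 m/s; Re = 2.079e+04; f → 0.02558
Converged (Δf/f < 1%). With the final f = 0.02558: V = √(2·2.56e+04·0.268/(0.02558·1940·939)) = 0.5426 m/s.

V ≈ 0.543 m/s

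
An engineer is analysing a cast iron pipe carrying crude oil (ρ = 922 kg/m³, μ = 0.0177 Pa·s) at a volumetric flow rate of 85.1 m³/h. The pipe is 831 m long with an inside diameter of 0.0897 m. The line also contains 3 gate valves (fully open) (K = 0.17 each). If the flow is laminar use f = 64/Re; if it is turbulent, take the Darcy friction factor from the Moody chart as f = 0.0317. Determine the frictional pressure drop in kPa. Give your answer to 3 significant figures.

Q = 85.1 m³/h = 85.1/3600 = 0.02364 m³/s.
Cross-sectional area A = πD²/4 = π(0.0897)²/4 = 0.006319 m²; mean velocity V = Q/A = 0.02364/0.006319 = 3.741 m/s.
Reynolds number Re = ρVD/μ = 922 · 3.741 · 0.0897 / 0.0177 = 1.748e+04.
Re > 4000 → turbulent; use the Moody-chart value f = 0.0317.
Total minor-loss coefficient ΣK = 3·0.17 = 0.51.
ΔP = [f·L/D + ΣK]·(ρV²/2) = [0.0317·831/0.0897 + 0.51]·(922·3.741²/2) = [293.7 + 0.51]·6451 = 1.898e+06 Pa.
ΔP = 1.898e+06 Pa = 1900 kPa.

ΔP ≈ 1900 kPa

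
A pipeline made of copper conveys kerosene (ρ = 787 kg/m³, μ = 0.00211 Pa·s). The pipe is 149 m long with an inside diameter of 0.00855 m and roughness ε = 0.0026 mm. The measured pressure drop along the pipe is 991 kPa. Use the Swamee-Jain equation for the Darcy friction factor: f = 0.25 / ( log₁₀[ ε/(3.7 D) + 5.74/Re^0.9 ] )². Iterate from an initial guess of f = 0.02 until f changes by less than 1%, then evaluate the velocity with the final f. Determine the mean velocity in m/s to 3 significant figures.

Rearranging Darcy-Weisbach: V = √(2·ΔP·D/(f·L·ρ)). With ε/D = 2.6e-06/0.00855 = 0.000304, iterate starting from f = 0.02:
  f = 0.02 → V = √(2·9.91e+05·0.00855/(0.02·149·787)) = 2.688 m/s; Re = ρVD/μ = 8572; f → 0.03282
  f = 0.03282 → V = 2.098 m/s; Re = 6692; f → 0.03514
  f = 0.03514 → V = 2.028 m/s; Re = 6467; f → 0.03548
Converged (Δf/f < 1%). With the final f = 0.03548: V = √(2·9.91e+05·0.00855/(0.03548·149·787)) = 2.018 m/s.

V ≈ 2.02 m/s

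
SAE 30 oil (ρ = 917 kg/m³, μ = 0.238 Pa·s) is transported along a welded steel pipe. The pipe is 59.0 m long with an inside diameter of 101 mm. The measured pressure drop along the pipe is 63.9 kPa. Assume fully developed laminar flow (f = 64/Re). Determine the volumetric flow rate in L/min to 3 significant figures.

For laminar flow, f = 64/Re with Re = ρVD/μ, so Darcy-Weisbach reduces to ΔP = 32μLV/D². Solving for V: V = ΔP·D²/(32μL) = 6.39e+04·(0.101)²/(32·0.238·59) = 1.451 m/s.
Check: Re = ρVD/μ = 917·1.451·0.101/0.238 = 564.5 < 2300, so the laminar assumption holds.
Q = V·A = 1.451·(π/4·0.101²) = 0.01162 m³/s = 697 L/min.

Q ≈ 697 L/min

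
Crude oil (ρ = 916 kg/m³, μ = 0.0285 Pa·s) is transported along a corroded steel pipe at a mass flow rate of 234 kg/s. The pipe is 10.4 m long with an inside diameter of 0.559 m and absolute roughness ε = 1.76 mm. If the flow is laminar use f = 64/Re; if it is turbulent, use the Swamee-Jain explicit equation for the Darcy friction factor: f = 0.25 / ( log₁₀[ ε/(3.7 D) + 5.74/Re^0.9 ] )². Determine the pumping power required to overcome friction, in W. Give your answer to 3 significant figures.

P ≈ 76.5 W

A = πD²/4 = π(0.559)²/4 = 0.2454 m²; mean velocity V = ṁ/(ρA) = 234/(916 · 0.2454) = 1.041 m/s.
Reynolds number Re = ρVD/μ = 916 · 1.041 · 0.559 / 0.0285 = 1.87e+04.
Re > 4000 → turbulent. Relative roughness ε/D = 0.00176/0.559 = 0.00315. Swamee-Jain: f = 0.25/(log₁₀[0.00315/3.7 + 5.74/1.87e+04^0.9])² = 0.25/(log₁₀[0.000851 + 0.000821])² = 0.25/(-2.777)² = 0.03242.
Darcy-Weisbach: ΔP = f(L/D)(ρV²/2) = 0.03242·(10.4/0.559)·(916·1.041²/2) = 0.03242·18.6·496.2 = 299.3 Pa.
Q = ṁ/ρ = 234/916 = 0.2555 m³/s.
Pumping power P = QΔP = 0.2555·299.3 = 76.46 W = 76.5 W.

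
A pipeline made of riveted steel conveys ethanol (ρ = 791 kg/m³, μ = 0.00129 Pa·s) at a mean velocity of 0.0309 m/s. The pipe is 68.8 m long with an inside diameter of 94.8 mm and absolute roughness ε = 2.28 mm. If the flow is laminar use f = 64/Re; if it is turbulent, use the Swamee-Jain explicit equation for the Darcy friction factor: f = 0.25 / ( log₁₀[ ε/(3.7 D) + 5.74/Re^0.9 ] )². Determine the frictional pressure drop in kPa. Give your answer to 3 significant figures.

Reynolds number Re = ρVD/μ = 791 · 0.0309 · 0.0948 / 0.00129 = 1796.
Re < 2300 → laminar flow, so f = 64/Re = 64/1796 = 0.03563 (the turbulent correlation is not needed).
Darcy-Weisbach: ΔP = f(L/D)(ρV²/2) = 0.03563·(68.8/0.0948)·(791·0.0309²/2) = 0.03563·725.7·0.3776 = 9.765 Pa.
ΔP = 9.765 Pa = 0.00976 kPa.

ΔP ≈ 0.00976 kPa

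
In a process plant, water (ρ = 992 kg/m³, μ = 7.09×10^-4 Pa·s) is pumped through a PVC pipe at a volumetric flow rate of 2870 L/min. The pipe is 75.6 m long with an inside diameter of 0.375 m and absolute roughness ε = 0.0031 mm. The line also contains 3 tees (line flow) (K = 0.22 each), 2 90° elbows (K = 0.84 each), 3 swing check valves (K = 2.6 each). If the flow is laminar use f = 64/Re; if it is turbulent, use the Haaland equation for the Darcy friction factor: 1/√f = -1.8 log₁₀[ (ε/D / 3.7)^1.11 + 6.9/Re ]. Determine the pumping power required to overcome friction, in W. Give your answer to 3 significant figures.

P ≈ 58.7 W

Q = 2870 L/min = 2870/60000 = 0.04783 m³/s.
Cross-sectional area A = πD²/4 = π(0.375)²/4 = 0.1104 m²; mean velocity V = Q/A = 0.04783/0.1104 = 0.4331 m/s.
Reynolds number Re = ρVD/μ = 992 · 0.4331 · 0.375 / 0.000709 = 2.272e+05.
Re > 4000 → turbulent. Relative roughness ε/D = 3.1e-06/0.375 = 8.27e-06. Haaland: 1/√f = -1.8 log₁₀[(8.27e-06/3.7)^1.11 + 6.9/2.272e+05] = -1.8 log₁₀[5.34e-07 + 3.04e-05] = 8.118, so f = 0.01517.
Total minor-loss coefficient ΣK = 3·0.22 + 2·0.84 + 3·2.6 = 10.1.
ΔP = [f·L/D + ΣK]·(ρV²/2) = [0.01517·75.6/0.375 + 10.1]·(992·0.4331²/2) = [3.059 + 10.1]·93.03 = 1228 Pa.
Pumping power P = QΔP = 0.04783·1228 = 58.74 W = 58.7 W.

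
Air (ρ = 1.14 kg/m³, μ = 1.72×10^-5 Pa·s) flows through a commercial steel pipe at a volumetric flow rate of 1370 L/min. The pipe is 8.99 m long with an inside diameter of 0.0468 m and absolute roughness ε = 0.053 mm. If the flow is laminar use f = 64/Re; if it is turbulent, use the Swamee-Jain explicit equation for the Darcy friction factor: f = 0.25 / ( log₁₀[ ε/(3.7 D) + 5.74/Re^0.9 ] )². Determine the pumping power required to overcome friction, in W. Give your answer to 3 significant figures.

Q = 1370 L/min = 1370/60000 = 0.02283 m³/s.
Cross-sectional area A = πD²/4 = π(0.0468)²/4 = 0.00172 m²; mean velocity V = Q/A = 0.02283/0.00172 = 13.27 m/s.
Reynolds number Re = ρVD/μ = 1.14 · 13.27 · 0.0468 / 1.72e-05 = 4.117e+04.
Re > 4000 → turbulent. Relative roughness ε/D = 5.3e-05/0.0468 = 0.00113. Swamee-Jain: f = 0.25/(log₁₀[0.00113/3.7 + 5.74/4.117e+04^0.9])² = 0.25/(log₁₀[0.000306 + 0.000403])² = 0.25/(-3.149)² = 0.02521.
Darcy-Weisbach: ΔP = f(L/D)(ρV²/2) = 0.02521·(8.99/0.0468)·(1.14·13.27²/2) = 0.02521·192.1·100.4 = 486.3 Pa.
Pumping power P = QΔP = 0.02283·486.3 = 11.10 W = 11.1 W.

P ≈ 11.1 W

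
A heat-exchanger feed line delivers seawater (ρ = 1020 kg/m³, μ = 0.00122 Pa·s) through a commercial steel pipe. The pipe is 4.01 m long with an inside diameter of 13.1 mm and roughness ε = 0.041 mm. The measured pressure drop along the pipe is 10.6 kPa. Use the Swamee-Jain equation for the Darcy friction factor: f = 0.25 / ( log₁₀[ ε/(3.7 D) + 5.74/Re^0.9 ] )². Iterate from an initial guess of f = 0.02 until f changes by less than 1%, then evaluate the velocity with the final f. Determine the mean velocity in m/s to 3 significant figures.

Rearranging Darcy-Weisbach: V = √(2·ΔP·D/(f·L·ρ)). With ε/D = 4.1e-05/0.0131 = 0.00313, iterate starting from f = 0.02:
  f = 0.02 → V = √(2·1.06e+04·0.0131/(0.02·4.01·1020)) = 1.843 m/s; Re = ρVD/μ = 2.018e+04; f → 0.03206
  f = 0.03206 → V = 1.455 m/s; Re = 1.594e+04; f → 0.03315
  f = 0.03315 → V = 1.431 m/s; Re = 1.568e+04; f → 0.03323
Converged (Δf/f < 1%). With the final f = 0.03323: V = √(2·1.06e+04·0.0131/(0.03323·4.01·1020)) = 1.429 m/s.

V ≈ 1.43 m/s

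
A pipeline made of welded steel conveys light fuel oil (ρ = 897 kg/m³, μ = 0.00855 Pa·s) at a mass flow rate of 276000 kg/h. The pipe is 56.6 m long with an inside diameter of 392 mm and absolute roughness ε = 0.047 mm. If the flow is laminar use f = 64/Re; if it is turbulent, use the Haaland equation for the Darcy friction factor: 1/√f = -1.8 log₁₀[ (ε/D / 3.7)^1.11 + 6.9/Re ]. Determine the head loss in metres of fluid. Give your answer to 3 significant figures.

h_f ≈ 0.0876 m

ṁ = 276000 kg/h = 276000/3600 = 76.67 kg/s.
A = πD²/4 = π(0.392)²/4 = 0.1207 m²; mean velocity V = ṁ/(ρA) = 76.67/(897 · 0.1207) = 0.7082 m/s.
Reynolds number Re = ρVD/μ = 897 · 0.7082 · 0.392 / 0.00855 = 2.912e+04.
Re > 4000 → turbulent. Relative roughness ε/D = 4.7e-05/0.392 = 0.00012. Haaland: 1/√f = -1.8 log₁₀[(0.00012/3.7)^1.11 + 6.9/2.912e+04] = -1.8 log₁₀[1.04e-05 + 0.000237] = 6.492, so f = 0.02373.
Darcy-Weisbach: ΔP = f(L/D)(ρV²/2) = 0.02373·(56.6/0.392)·(897·0.7082²/2) = 0.02373·144.4·224.9 = 770.6 Pa.
Head loss h_f = ΔP/(ρg) = 770.6/(897·9.81) = 0.0876 m.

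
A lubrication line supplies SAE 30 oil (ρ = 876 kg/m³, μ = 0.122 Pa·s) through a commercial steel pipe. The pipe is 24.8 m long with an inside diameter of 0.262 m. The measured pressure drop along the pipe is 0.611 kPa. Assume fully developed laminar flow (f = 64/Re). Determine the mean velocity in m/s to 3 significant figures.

For laminar flow, f = 64/Re with Re = ρVD/μ, so Darcy-Weisbach reduces to ΔP = 32μLV/D². Solving for V: V = ΔP·D²/(32μL) = 611·(0.262)²/(32·0.122·24.8) = 0.4332 m/s.
Check: Re = ρVD/μ = 876·0.4332·0.262/0.122 = 814.9 < 2300, so the laminar assumption holds.

V ≈ 0.433 m/s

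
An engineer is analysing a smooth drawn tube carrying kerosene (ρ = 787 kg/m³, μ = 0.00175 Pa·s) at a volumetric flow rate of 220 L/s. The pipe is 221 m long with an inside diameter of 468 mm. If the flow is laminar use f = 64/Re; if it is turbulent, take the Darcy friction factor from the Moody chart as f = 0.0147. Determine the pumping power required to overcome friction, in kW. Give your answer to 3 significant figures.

P ≈ 0.983 kW

Q = 220 L/s = 220/1000 = 0.22 m³/s.
Cross-sectional area A = πD²/4 = π(0.468)²/4 = 0.172 m²; mean velocity V = Q/A = 0.22/0.172 = 1.279 m/s.
Reynolds number Re = ρVD/μ = 787 · 1.279 · 0.468 / 0.00175 = 2.692e+05.
Re > 4000 → turbulent; use the Moody-chart value f = 0.0147.
Darcy-Weisbach: ΔP = f(L/D)(ρV²/2) = 0.0147·(221/0.468)·(787·1.279²/2) = 0.0147·472.2·643.6 = 4468 Pa.
Pumping power P = QΔP = 0.22·4468 = 982.9 W = 0.983 kW.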